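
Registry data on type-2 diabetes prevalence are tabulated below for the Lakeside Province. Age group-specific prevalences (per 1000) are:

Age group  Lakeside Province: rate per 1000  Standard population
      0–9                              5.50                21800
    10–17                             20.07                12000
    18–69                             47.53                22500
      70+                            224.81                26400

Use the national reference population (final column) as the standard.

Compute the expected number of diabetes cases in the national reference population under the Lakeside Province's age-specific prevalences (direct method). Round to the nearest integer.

7365

Expected diabetes cases = Σ (standard pop × age-specific rate ÷ 1000)
= 21800×5.50/1000 + 12000×20.07/1000 + 22500×47.53/1000 + 26400×224.81/1000
= 119.90 + 240.84 + 1069.42 + 5934.98 = 7365.15.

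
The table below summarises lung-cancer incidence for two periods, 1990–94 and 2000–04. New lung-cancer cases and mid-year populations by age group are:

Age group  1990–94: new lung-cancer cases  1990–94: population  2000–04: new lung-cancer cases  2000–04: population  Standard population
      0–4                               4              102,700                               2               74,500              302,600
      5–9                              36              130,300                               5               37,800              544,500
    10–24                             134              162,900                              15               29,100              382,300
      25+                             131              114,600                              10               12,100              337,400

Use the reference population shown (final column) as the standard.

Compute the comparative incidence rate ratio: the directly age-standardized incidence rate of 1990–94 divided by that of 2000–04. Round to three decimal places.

Age-specific rates per 100,000 for 1990–94: 3.89, 27.63, 82.26, 114.31.
For 2000–04: 2.68, 13.23, 51.55, 82.64.
Standard total = 1,566,800; weights = 0.1931, 0.3475, 0.2440, 0.2153.
1990–94: 0.1931×3.89 + 0.3475×27.63 + 0.2440×82.26 + 0.2153×114.31 = 55.0411 per 100,000.
2000–04: 0.1931×2.68 + 0.3475×13.23 + 0.2440×51.55 + 0.2153×82.64 = 35.4897 per 100,000.
Ratio = 55.0411 ÷ 35.4897 = 1.55090.

1.551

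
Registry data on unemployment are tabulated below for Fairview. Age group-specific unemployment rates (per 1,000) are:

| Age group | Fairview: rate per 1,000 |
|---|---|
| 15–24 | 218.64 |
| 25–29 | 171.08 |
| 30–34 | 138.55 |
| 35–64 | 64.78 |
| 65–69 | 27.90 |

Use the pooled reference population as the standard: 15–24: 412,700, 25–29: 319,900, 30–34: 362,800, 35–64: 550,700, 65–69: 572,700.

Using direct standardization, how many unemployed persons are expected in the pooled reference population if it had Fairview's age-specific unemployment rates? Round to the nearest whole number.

246880

Expected unemployed persons = Σ (standard pop × age-specific rate ÷ 1,000)
= 412,700×218.64/1,000 + 319,900×171.08/1,000 + 362,800×138.55/1,000 + 550,700×64.78/1,000 + 572,700×27.90/1,000
= 90232.73 + 54728.49 + 50265.94 + 35674.35 + 15978.33 = 246879.84.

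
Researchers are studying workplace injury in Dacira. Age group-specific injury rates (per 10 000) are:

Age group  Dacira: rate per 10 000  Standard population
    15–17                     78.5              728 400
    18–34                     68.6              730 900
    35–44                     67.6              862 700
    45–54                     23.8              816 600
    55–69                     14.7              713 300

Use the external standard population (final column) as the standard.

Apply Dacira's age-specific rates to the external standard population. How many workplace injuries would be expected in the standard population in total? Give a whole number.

Expected workplace injuries = Σ (standard pop × age-specific rate ÷ 10 000)
= 728 400×78.5/10 000 + 730 900×68.6/10 000 + 862 700×67.6/10 000 + 816 600×23.8/10 000 + 713 300×14.7/10 000
= 5717.94 + 5013.97 + 5831.85 + 1943.51 + 1048.55 = 19555.82.

19556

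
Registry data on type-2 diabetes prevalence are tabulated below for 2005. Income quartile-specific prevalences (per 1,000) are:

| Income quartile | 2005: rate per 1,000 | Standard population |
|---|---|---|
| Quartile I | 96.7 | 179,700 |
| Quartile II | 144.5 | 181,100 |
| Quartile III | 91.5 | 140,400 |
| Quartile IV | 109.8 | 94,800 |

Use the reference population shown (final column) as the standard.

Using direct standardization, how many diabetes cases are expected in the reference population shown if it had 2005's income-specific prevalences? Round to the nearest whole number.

66802

Expected diabetes cases = Σ (standard pop × income-specific rate ÷ 1,000)
= 179,700×96.7/1,000 + 181,100×144.5/1,000 + 140,400×91.5/1,000 + 94,800×109.8/1,000
= 17376.99 + 26168.95 + 12846.60 + 10409.04 = 66801.58.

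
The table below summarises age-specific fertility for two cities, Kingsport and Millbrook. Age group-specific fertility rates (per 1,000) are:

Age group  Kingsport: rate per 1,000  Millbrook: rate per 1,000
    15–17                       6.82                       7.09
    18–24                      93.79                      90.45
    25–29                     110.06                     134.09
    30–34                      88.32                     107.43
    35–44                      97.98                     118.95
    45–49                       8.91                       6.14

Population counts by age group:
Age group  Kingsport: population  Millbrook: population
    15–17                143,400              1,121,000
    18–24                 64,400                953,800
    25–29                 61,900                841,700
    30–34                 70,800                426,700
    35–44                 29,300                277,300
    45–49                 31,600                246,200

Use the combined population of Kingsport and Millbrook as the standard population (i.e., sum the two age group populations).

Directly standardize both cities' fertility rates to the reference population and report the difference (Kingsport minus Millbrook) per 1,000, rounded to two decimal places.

Combined standard total = 4,268,100; weights = 0.2962, 0.2386, 0.2117, 0.1166, 0.0718, 0.0651.
Kingsport: 0.2962×6.82 + 0.2386×93.79 + 0.2117×110.06 + 0.1166×88.32 + 0.0718×97.98 + 0.0651×8.91 = 65.6089 per 1,000.
Millbrook: 0.2962×7.09 + 0.2386×90.45 + 0.2117×134.09 + 0.1166×107.43 + 0.0718×118.95 + 0.0651×6.14 = 73.5331 per 1,000.
Difference = 65.6089 − 73.5331 = -7.9242.

-7.92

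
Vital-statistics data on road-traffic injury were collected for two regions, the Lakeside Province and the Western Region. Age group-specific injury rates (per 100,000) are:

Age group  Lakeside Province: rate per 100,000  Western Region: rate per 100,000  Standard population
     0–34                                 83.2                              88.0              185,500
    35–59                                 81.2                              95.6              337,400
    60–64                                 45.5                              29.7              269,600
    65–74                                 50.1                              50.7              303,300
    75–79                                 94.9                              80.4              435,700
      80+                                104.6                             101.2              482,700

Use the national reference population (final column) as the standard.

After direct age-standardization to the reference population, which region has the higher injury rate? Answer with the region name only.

Lakeside Province

Standard total = 2,014,200; weights = 0.0921, 0.1675, 0.1338, 0.1506, 0.2163, 0.2396.
The Lakeside Province: 0.0921×83.2 + 0.1675×81.2 + 0.1338×45.5 + 0.1506×50.1 + 0.2163×94.9 + 0.2396×104.6 = 80.4940 per 100,000.
The Western Region: 0.0921×88.0 + 0.1675×95.6 + 0.1338×29.7 + 0.1506×50.7 + 0.2163×80.4 + 0.2396×101.2 = 77.3724 per 100,000.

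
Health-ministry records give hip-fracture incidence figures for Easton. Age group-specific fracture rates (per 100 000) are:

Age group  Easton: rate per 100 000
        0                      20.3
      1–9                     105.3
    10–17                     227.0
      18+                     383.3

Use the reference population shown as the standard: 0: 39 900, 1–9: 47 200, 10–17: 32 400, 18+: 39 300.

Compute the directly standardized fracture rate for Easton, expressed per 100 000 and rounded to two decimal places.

Standard total = 158 800; weights = 0.2513, 0.2972, 0.2040, 0.2475.
Standardized rate: 0.2513×20.3 + 0.2972×105.3 + 0.2040×227.0 + 0.2475×383.3 = 177.5732 per 100 000.

177.57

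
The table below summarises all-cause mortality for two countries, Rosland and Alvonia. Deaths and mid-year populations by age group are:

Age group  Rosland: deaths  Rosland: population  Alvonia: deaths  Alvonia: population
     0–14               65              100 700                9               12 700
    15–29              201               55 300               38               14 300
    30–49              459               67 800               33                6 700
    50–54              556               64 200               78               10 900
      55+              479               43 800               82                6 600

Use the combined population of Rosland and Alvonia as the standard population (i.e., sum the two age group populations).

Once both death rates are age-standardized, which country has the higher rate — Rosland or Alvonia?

Rosland

Age-specific rates per 1 000 for Rosland: 0.645, 3.635, 6.770, 8.660, 10.936.
For Alvonia: 0.709, 2.657, 4.925, 7.156, 12.424.
Combined standard total = 383 000; weights = 0.2961, 0.1817, 0.1945, 0.1961, 0.1316.
Rosland: 0.2961×0.645 + 0.1817×3.635 + 0.1945×6.770 + 0.1961×8.660 + 0.1316×10.936 = 5.3058 per 1 000.
Alvonia: 0.2961×0.709 + 0.1817×2.657 + 0.1945×4.925 + 0.1961×7.156 + 0.1316×12.424 = 4.6889 per 1 000.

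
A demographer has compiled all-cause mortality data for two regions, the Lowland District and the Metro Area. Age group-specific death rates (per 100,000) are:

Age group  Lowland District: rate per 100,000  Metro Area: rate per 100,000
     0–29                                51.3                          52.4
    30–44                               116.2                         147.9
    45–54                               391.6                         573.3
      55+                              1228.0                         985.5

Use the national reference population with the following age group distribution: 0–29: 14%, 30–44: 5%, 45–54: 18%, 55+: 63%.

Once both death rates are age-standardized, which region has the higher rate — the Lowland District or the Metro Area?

Lowland District

Standard weights: 0.14, 0.05, 0.18, 0.63.
The Lowland District: 0.1400×51.3 + 0.0500×116.2 + 0.1800×391.6 + 0.6300×1228.0 = 857.1200 per 100,000.
The Metro Area: 0.1400×52.4 + 0.0500×147.9 + 0.1800×573.3 + 0.6300×985.5 = 738.7900 per 100,000.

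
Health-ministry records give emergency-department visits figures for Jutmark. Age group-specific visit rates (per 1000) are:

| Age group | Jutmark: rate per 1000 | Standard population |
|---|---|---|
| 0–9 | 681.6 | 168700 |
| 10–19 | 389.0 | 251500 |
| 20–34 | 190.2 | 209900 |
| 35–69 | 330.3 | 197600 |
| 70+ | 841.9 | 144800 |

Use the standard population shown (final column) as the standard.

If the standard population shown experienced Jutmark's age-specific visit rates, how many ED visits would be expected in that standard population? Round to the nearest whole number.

439917

Expected ED visits = Σ (standard pop × age-specific rate ÷ 1000)
= 168700×681.6/1000 + 251500×389.0/1000 + 209900×190.2/1000 + 197600×330.3/1000 + 144800×841.9/1000
= 114985.92 + 97833.50 + 39922.98 + 65267.28 + 121907.12 = 439916.80.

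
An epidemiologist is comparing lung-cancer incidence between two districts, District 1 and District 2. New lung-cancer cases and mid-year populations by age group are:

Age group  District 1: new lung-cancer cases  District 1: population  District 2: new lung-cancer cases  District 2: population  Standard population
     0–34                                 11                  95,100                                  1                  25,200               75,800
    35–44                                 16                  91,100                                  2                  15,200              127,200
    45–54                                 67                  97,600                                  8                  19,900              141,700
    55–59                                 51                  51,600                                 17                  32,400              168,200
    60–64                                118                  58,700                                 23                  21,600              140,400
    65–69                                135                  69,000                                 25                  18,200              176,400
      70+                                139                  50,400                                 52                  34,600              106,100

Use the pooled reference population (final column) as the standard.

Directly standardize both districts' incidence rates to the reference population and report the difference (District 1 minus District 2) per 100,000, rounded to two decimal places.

Age-specific rates per 100,000 for District 1: 11.57, 17.56, 68.65, 98.84, 201.02, 195.65, 275.79.
For District 2: 3.97, 13.16, 40.20, 52.47, 106.48, 137.36, 150.29.
Standard total = 935,800; weights = 0.0810, 0.1359, 0.1514, 0.1797, 0.1500, 0.1885, 0.1134.
District 1: 0.0810×11.57 + 0.1359×17.56 + 0.1514×68.65 + 0.1797×98.84 + 0.1500×201.02 + 0.1885×195.65 + 0.1134×275.79 = 129.7936 per 100,000.
District 2: 0.0810×3.97 + 0.1359×13.16 + 0.1514×40.20 + 0.1797×52.47 + 0.1500×106.48 + 0.1885×137.36 + 0.1134×150.29 = 76.5363 per 100,000.
Difference = 129.7936 − 76.5363 = 53.2572.

53.26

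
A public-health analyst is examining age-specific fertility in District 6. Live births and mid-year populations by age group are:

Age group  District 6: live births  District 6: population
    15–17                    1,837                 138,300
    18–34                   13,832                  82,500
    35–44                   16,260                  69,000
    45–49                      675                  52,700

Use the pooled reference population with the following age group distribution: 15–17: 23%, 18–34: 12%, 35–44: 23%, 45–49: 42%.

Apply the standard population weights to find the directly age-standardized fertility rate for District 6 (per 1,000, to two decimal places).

82.75

Age-specific rates per 1,000 for District 6: 13.283, 167.661, 235.652, 12.808.
Standard weights: 0.23, 0.12, 0.23, 0.42.
Standardized rate: 0.2300×13.283 + 0.1200×167.661 + 0.2300×235.652 + 0.4200×12.808 = 82.7538 per 1,000.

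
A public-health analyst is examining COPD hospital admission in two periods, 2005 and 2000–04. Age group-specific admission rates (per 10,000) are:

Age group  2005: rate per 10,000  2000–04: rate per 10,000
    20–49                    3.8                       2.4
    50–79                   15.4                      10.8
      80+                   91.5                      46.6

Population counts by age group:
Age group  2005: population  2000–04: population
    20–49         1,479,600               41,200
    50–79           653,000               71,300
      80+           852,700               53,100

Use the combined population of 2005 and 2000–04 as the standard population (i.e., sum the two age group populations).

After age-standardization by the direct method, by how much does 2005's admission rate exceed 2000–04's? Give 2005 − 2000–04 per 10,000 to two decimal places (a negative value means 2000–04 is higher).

Combined standard total = 3,150,900; weights = 0.4827, 0.2299, 0.2875.
2005: 0.4827×3.8 + 0.2299×15.4 + 0.2875×91.5 = 31.6779 per 10,000.
2000–04: 0.4827×2.4 + 0.2299×10.8 + 0.2875×46.6 = 17.0372 per 10,000.
Difference = 31.6779 − 17.0372 = 14.6407.

14.64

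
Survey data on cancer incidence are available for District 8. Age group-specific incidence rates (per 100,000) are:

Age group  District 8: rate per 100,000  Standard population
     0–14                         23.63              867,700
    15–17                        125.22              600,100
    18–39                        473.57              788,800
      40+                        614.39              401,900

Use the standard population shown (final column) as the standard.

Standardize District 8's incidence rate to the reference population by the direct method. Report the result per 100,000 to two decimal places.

269.37

Standard total = 2,658,500; weights = 0.3264, 0.2257, 0.2967, 0.1512.
Standardized rate: 0.3264×23.63 + 0.2257×125.22 + 0.2967×473.57 + 0.1512×614.39 = 269.3713 per 100,000.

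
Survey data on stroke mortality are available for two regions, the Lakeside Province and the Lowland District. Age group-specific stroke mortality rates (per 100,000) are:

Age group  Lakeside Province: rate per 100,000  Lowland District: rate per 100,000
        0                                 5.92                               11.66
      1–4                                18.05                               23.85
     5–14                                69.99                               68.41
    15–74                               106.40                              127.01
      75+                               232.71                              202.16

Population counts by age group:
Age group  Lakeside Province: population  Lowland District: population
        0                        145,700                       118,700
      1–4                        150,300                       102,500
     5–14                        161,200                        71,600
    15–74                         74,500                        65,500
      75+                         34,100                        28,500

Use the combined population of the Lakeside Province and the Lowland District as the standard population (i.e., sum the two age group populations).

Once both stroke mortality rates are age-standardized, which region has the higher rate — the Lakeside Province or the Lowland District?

Combined standard total = 952,600; weights = 0.2776, 0.2654, 0.2444, 0.1470, 0.0657.
The Lakeside Province: 0.2776×5.92 + 0.2654×18.05 + 0.2444×69.99 + 0.1470×106.40 + 0.0657×232.71 = 54.4674 per 100,000.
The Lowland District: 0.2776×11.66 + 0.2654×23.85 + 0.2444×68.41 + 0.1470×127.01 + 0.0657×202.16 = 58.2350 per 100,000.

Lowland District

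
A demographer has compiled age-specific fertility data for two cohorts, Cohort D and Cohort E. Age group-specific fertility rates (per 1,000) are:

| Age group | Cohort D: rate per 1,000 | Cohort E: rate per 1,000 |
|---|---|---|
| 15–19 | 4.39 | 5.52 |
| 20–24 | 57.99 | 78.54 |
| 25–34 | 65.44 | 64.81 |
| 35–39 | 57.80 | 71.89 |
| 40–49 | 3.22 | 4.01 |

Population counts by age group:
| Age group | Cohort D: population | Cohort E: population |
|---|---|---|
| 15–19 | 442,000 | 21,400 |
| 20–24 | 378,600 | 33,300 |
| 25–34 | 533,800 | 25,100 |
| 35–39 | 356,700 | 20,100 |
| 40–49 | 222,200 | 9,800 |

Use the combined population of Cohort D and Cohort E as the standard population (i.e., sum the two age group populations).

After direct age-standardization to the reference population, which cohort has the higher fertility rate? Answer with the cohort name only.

Combined standard total = 2,043,000; weights = 0.2268, 0.2016, 0.2736, 0.1844, 0.1136.
Cohort D: 0.2268×4.39 + 0.2016×57.99 + 0.2736×65.44 + 0.1844×57.80 + 0.1136×3.22 = 41.6157 per 1,000.
Cohort E: 0.2268×5.52 + 0.2016×78.54 + 0.2736×64.81 + 0.1844×71.89 + 0.1136×4.01 = 48.5313 per 1,000.

Cohort E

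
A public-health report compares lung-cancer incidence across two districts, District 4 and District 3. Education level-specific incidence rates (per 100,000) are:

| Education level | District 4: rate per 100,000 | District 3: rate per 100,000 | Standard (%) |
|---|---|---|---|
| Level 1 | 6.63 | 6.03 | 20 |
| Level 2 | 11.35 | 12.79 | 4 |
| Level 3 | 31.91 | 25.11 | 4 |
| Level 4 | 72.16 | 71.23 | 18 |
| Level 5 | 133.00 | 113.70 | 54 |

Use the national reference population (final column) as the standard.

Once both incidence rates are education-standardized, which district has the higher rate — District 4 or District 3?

District 4

Standard weights: 0.20, 0.04, 0.04, 0.18, 0.54.
District 4: 0.2000×6.63 + 0.0400×11.35 + 0.0400×31.91 + 0.1800×72.16 + 0.5400×133.00 = 87.8652 per 100,000.
District 3: 0.2000×6.03 + 0.0400×12.79 + 0.0400×25.11 + 0.1800×71.23 + 0.5400×113.70 = 76.9414 per 100,000.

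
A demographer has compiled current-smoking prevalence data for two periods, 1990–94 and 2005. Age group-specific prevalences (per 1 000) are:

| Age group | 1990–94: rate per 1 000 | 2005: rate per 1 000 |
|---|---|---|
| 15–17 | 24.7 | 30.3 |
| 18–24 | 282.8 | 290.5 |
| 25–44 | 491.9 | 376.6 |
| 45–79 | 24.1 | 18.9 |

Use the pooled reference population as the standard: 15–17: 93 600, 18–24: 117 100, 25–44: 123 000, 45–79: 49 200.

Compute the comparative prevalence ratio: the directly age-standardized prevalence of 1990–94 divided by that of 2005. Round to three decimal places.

Standard total = 382 900; weights = 0.2445, 0.3058, 0.3212, 0.1285.
1990–94: 0.2445×24.7 + 0.3058×282.8 + 0.3212×491.9 + 0.1285×24.1 = 253.6360 per 1 000.
2005: 0.2445×30.3 + 0.3058×290.5 + 0.3212×376.6 + 0.1285×18.9 = 219.6535 per 1 000.
Ratio = 253.6360 ÷ 219.6535 = 1.15471.

1.155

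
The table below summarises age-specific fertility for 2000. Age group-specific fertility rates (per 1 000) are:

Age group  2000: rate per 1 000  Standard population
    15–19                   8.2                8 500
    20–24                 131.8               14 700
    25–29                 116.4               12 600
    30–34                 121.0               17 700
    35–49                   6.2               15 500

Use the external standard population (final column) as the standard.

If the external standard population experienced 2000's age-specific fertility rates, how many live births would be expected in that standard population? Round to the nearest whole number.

5712

Expected live births = Σ (standard pop × age-specific rate ÷ 1 000)
= 8 500×8.2/1 000 + 14 700×131.8/1 000 + 12 600×116.4/1 000 + 17 700×121.0/1 000 + 15 500×6.2/1 000
= 69.70 + 1937.46 + 1466.64 + 2141.70 + 96.10 = 5711.60.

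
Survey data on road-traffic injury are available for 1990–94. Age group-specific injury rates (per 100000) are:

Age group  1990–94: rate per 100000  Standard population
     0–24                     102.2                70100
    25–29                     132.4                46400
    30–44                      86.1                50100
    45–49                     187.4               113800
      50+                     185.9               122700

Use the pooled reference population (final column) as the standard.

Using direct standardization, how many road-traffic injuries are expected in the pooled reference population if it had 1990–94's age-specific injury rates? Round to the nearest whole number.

Expected road-traffic injuries = Σ (standard pop × age-specific rate ÷ 100000)
= 70100×102.2/100000 + 46400×132.4/100000 + 50100×86.1/100000 + 113800×187.4/100000 + 122700×185.9/100000
= 71.64 + 61.43 + 43.14 + 213.26 + 228.10 = 617.57.

618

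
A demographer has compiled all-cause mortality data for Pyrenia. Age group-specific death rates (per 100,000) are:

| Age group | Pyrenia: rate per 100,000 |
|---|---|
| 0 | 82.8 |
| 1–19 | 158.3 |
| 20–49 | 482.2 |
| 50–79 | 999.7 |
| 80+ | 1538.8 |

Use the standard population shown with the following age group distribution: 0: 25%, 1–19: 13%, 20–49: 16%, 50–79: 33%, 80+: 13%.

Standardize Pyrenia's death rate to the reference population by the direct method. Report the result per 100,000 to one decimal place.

Standard weights: 0.25, 0.13, 0.16, 0.33, 0.13.
Standardized rate: 0.2500×82.8 + 0.1300×158.3 + 0.1600×482.2 + 0.3300×999.7 + 0.1300×1538.8 = 648.3760 per 100,000.

648.4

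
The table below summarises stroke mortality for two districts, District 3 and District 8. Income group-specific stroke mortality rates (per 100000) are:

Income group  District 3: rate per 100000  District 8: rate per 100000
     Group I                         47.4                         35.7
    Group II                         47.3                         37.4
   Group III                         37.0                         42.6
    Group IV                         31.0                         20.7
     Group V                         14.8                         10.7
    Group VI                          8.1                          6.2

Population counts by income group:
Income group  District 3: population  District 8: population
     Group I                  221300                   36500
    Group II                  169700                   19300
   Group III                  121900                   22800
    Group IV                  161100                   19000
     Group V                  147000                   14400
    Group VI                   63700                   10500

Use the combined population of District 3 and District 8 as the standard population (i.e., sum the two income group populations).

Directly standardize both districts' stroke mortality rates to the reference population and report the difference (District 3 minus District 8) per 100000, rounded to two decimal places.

Combined standard total = 1007200; weights = 0.2560, 0.1876, 0.1437, 0.1788, 0.1602, 0.0737.
District 3: 0.2560×47.4 + 0.1876×47.3 + 0.1437×37.0 + 0.1788×31.0 + 0.1602×14.8 + 0.0737×8.1 = 34.8353 per 100000.
District 8: 0.2560×35.7 + 0.1876×37.4 + 0.1437×42.6 + 0.1788×20.7 + 0.1602×10.7 + 0.0737×6.2 = 28.1487 per 100000.
Difference = 34.8353 − 28.1487 = 6.6866.

6.69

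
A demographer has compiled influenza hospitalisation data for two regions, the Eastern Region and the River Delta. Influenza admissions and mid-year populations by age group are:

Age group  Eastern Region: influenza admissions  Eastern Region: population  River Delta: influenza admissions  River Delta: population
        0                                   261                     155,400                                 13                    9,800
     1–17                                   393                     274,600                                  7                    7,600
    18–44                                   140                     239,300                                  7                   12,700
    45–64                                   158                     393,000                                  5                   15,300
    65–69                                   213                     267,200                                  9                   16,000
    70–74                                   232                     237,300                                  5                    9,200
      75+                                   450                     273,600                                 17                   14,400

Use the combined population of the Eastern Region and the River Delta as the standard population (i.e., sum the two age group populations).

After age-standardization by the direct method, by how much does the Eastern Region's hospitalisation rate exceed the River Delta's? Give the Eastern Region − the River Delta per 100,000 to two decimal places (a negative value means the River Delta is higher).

Age-specific rates per 100,000 for the Eastern Region: 167.95, 143.12, 58.50, 40.20, 79.72, 97.77, 164.47.
For the River Delta: 132.65, 92.11, 55.12, 32.68, 56.25, 54.35, 118.06.
Combined standard total = 1,925,400; weights = 0.0858, 0.1466, 0.1309, 0.2121, 0.1471, 0.1280, 0.1496.
The Eastern Region: 0.0858×167.95 + 0.1466×143.12 + 0.1309×58.50 + 0.2121×40.20 + 0.1471×79.72 + 0.1280×97.77 + 0.1496×164.47 = 100.4129 per 100,000.
The River Delta: 0.0858×132.65 + 0.1466×92.11 + 0.1309×55.12 + 0.2121×32.68 + 0.1471×56.25 + 0.1280×54.35 + 0.1496×118.06 = 71.9155 per 100,000.
Difference = 100.4129 − 71.9155 = 28.4975.

28.50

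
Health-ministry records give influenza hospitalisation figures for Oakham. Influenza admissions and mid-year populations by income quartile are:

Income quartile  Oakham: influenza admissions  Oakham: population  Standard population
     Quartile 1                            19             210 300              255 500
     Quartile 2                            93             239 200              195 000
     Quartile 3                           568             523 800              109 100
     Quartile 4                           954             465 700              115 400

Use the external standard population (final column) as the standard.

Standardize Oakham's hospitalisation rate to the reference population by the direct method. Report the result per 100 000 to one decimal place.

Income-specific rates per 100 000 for Oakham: 9.03, 38.88, 108.44, 204.85.
Standard total = 675 000; weights = 0.3785, 0.2889, 0.1616, 0.1710.
Standardized rate: 0.3785×9.03 + 0.2889×38.88 + 0.1616×108.44 + 0.1710×204.85 = 67.2008 per 100 000.

67.2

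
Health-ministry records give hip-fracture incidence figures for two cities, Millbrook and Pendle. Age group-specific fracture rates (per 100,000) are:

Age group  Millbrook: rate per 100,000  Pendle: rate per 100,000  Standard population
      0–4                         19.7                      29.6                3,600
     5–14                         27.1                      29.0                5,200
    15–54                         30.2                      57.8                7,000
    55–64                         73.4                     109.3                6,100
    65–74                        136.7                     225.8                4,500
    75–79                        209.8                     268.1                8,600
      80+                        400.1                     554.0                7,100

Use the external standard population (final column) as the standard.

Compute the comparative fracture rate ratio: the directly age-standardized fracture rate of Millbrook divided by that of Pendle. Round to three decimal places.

0.714

Standard total = 42,100; weights = 0.0855, 0.1235, 0.1663, 0.1449, 0.1069, 0.2043, 0.1686.
Millbrook: 0.0855×19.7 + 0.1235×27.1 + 0.1663×30.2 + 0.1449×73.4 + 0.1069×136.7 + 0.2043×209.8 + 0.1686×400.1 = 145.6323 per 100,000.
Pendle: 0.0855×29.6 + 0.1235×29.0 + 0.1663×57.8 + 0.1449×109.3 + 0.1069×225.8 + 0.2043×268.1 + 0.1686×554.0 = 203.8919 per 100,000.
Ratio = 145.6323 ÷ 203.8919 = 0.71426.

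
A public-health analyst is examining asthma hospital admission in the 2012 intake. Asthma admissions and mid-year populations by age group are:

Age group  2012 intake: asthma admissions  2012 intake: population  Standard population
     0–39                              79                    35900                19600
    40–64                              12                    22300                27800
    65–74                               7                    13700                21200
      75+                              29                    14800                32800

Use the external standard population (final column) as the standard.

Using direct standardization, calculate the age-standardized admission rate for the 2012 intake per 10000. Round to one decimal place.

13.1

Age-specific rates per 10000 for the 2012 intake: 22.01, 5.38, 5.11, 19.59.
Standard total = 101400; weights = 0.1933, 0.2742, 0.2091, 0.3235.
Standardized rate: 0.1933×22.01 + 0.2742×5.38 + 0.2091×5.11 + 0.3235×19.59 = 13.1354 per 10000.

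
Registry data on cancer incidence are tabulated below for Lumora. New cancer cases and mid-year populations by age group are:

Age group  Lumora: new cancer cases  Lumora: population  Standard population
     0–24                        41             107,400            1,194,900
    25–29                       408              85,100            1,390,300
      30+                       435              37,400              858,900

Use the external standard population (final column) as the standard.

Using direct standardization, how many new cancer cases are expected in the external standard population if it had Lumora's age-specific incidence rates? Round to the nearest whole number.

17112

Age-specific rates per 100,000 for Lumora: 38.18, 479.44, 1163.10.
Expected new cancer cases = Σ (standard pop × age-specific rate ÷ 100,000)
= 1,194,900×38.18/100,000 + 1,390,300×479.44/100,000 + 858,900×1163.10/100,000
= 456.15 + 6665.60 + 9989.88 = 17111.63.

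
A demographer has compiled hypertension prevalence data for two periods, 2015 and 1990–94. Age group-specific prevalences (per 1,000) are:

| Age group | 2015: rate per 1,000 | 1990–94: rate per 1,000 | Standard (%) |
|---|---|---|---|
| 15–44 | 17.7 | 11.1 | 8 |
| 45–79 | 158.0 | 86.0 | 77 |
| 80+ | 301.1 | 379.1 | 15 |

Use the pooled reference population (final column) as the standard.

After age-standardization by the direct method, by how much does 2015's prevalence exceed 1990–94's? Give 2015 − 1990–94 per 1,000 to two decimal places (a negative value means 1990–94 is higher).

Standard weights: 0.08, 0.77, 0.15.
2015: 0.0800×17.7 + 0.7700×158.0 + 0.1500×301.1 = 168.2410 per 1,000.
1990–94: 0.0800×11.1 + 0.7700×86.0 + 0.1500×379.1 = 123.9730 per 1,000.
Difference = 168.2410 − 123.9730 = 44.2680.

44.27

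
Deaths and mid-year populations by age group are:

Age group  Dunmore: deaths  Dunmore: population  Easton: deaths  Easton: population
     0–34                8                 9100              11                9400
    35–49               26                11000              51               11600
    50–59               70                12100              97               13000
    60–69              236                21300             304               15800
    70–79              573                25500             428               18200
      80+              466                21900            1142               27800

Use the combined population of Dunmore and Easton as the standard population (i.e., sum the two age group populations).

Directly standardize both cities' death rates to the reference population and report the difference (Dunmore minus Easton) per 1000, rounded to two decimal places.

Age-specific rates per 1000 for Dunmore: 0.879, 2.364, 5.785, 11.080, 22.471, 21.279.
For Easton: 1.170, 4.397, 7.462, 19.241, 23.516, 41.079.
Combined standard total = 196700; weights = 0.0941, 0.1149, 0.1276, 0.1886, 0.2222, 0.2527.
Dunmore: 0.0941×0.879 + 0.1149×2.364 + 0.1276×5.785 + 0.1886×11.080 + 0.2222×22.471 + 0.2527×21.279 = 13.5509 per 1000.
Easton: 0.0941×1.170 + 0.1149×4.397 + 0.1276×7.462 + 0.1886×19.241 + 0.2222×23.516 + 0.2527×41.079 = 20.8003 per 1000.
Difference = 13.5509 − 20.8003 = -7.2494.

-7.25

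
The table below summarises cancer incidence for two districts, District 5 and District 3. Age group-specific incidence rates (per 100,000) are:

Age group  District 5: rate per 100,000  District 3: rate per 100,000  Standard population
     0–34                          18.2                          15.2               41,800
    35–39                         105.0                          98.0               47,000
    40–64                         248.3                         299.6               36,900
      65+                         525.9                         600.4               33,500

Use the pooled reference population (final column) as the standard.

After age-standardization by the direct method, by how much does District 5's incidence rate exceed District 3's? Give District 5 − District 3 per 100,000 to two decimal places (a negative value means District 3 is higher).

Standard total = 159,200; weights = 0.2626, 0.2952, 0.2318, 0.2104.
District 5: 0.2626×18.2 + 0.2952×105.0 + 0.2318×248.3 + 0.2104×525.9 = 203.9930 per 100,000.
District 3: 0.2626×15.2 + 0.2952×98.0 + 0.2318×299.6 + 0.2104×600.4 = 228.7060 per 100,000.
Difference = 203.9930 − 228.7060 = -24.7131.

-24.71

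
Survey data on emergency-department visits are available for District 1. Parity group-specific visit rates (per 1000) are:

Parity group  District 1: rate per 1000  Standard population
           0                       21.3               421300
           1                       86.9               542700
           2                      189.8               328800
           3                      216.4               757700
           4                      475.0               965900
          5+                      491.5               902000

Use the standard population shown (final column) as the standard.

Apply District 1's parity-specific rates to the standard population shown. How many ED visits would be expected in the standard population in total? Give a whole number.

Expected ED visits = Σ (standard pop × parity-specific rate ÷ 1000)
= 421300×21.3/1000 + 542700×86.9/1000 + 328800×189.8/1000 + 757700×216.4/1000 + 965900×475.0/1000 + 902000×491.5/1000
= 8973.69 + 47160.63 + 62406.24 + 163966.28 + 458802.50 + 443333.00 = 1184642.34.

1184642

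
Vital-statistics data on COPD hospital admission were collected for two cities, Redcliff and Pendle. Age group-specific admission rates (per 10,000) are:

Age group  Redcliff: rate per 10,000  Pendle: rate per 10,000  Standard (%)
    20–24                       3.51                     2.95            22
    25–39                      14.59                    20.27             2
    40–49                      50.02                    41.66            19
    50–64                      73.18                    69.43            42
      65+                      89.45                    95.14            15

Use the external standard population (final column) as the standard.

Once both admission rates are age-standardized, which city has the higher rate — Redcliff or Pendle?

Redcliff

Standard weights: 0.22, 0.02, 0.19, 0.42, 0.15.
Redcliff: 0.2200×3.51 + 0.0200×14.59 + 0.1900×50.02 + 0.4200×73.18 + 0.1500×89.45 = 54.7209 per 10,000.
Pendle: 0.2200×2.95 + 0.0200×20.27 + 0.1900×41.66 + 0.4200×69.43 + 0.1500×95.14 = 52.4014 per 10,000.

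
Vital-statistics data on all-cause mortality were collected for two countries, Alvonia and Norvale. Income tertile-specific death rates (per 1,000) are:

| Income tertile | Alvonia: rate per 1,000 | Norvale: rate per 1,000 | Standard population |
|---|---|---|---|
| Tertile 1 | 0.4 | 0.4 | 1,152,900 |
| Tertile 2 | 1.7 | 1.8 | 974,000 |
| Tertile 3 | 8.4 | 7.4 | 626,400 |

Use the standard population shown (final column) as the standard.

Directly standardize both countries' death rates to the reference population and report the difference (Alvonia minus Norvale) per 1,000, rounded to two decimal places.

0.19

Standard total = 2,753,300; weights = 0.4187, 0.3538, 0.2275.
Alvonia: 0.4187×0.4 + 0.3538×1.7 + 0.2275×8.4 = 2.6800 per 1,000.
Norvale: 0.4187×0.4 + 0.3538×1.8 + 0.2275×7.4 = 2.4878 per 1,000.
Difference = 2.6800 − 2.4878 = 0.1921.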